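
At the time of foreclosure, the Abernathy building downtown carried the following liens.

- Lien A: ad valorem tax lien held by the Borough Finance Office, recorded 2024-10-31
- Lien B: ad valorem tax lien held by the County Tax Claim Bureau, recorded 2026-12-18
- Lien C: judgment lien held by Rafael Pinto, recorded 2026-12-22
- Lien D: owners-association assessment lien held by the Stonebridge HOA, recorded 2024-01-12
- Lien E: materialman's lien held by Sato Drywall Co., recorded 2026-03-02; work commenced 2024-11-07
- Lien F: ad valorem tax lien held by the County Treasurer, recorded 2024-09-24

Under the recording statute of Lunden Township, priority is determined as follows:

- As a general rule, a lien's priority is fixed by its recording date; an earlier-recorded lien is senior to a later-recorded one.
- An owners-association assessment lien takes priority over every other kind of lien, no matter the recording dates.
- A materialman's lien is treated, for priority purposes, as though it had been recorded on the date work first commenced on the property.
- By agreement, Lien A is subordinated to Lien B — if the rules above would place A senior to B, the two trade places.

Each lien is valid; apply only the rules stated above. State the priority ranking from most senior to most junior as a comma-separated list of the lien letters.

Effective dates: E relates back to 2024-11-07 (work commenced).
As an owners-association assessment lien, D is senior to every other lien.
Ordering the rest by effective date: F (2024-09-24), A (2024-10-31), E (2024-11-07), B (2026-12-18), C (2026-12-22).
The subordination applies — A was senior to B — so A and B swap.

D, F, B, E, A, C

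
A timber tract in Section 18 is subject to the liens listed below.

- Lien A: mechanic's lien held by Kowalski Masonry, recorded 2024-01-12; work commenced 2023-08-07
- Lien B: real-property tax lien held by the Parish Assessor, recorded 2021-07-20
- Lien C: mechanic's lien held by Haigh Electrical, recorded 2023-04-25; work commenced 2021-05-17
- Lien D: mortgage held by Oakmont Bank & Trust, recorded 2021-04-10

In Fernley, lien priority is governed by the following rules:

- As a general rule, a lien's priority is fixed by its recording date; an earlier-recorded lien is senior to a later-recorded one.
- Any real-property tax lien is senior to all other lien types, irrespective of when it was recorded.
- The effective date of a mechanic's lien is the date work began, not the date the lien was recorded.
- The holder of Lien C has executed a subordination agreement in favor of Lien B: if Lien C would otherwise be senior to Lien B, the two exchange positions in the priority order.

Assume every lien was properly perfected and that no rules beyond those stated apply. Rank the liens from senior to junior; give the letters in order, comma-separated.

Effective dates after the stated exceptions: A's effective date is 2023-08-07, when work began; C's effective date is 2021-05-17, when work began.
As a real-property tax lien, B is senior to every other lien.
Ordering the rest by effective date: D (2021-04-10), C (2021-05-17), A (2023-08-07).
Since C is not senior to B, the subordination leaves the order unchanged.

B, D, C, A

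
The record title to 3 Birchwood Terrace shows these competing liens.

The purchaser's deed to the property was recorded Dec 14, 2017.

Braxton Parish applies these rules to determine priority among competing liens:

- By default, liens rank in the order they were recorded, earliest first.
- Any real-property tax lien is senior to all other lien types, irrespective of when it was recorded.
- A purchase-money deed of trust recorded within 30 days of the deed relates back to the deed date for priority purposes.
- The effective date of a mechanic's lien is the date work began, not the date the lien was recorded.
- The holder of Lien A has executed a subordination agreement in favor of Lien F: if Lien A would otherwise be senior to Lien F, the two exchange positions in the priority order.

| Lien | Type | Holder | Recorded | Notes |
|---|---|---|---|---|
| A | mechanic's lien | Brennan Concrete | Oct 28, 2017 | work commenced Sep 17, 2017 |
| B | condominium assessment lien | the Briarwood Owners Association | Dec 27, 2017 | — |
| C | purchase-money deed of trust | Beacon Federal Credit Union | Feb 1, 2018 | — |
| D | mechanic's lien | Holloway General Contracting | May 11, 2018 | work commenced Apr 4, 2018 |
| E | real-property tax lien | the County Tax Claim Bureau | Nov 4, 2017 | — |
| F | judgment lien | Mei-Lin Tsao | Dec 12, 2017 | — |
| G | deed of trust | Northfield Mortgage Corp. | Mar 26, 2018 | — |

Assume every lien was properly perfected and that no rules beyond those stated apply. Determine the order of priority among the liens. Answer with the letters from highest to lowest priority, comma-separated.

E, F, A, B, C, G, D

Effective dates after the stated exceptions: A's effective date is Sep 17, 2017, when work began; C was recorded 49 days after the deed, outside the 30-day window, so it keeps its recording date; D relates back to Apr 4, 2018 (work commenced).
E, as a real-property tax lien, has superpriority and ranks first.
Among the remaining liens, by effective date: A (Sep 17, 2017), F (Dec 12, 2017), B (Dec 27, 2017), C (Feb 1, 2018), G (Mar 26, 2018), D (Apr 4, 2018).
A is senior to F before the subordination, so the two trade places.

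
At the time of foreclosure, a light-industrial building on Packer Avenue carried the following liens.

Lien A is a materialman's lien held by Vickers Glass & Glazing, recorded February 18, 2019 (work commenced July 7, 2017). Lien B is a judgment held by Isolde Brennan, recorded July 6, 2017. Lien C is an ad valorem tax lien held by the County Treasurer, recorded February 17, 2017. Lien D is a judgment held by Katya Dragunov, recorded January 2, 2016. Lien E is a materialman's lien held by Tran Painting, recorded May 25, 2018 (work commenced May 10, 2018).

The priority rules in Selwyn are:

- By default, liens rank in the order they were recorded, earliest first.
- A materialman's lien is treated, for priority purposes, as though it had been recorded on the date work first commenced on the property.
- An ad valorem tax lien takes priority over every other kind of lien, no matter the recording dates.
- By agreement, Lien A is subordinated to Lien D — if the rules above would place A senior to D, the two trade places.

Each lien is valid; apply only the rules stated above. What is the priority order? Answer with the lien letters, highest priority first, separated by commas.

C, D, B, A, E

Adjusting effective dates: A's effective date is July 7, 2017, when work began; E is treated as recorded May 10, 2018, the work-commencement date.
As an ad valorem tax lien, C is senior to every other lien.
Remaining liens by effective date: D (January 2, 2016), B (July 6, 2017), A (July 7, 2017), E (May 10, 2018).
Since A is not senior to D, the subordination leaves the order unchanged.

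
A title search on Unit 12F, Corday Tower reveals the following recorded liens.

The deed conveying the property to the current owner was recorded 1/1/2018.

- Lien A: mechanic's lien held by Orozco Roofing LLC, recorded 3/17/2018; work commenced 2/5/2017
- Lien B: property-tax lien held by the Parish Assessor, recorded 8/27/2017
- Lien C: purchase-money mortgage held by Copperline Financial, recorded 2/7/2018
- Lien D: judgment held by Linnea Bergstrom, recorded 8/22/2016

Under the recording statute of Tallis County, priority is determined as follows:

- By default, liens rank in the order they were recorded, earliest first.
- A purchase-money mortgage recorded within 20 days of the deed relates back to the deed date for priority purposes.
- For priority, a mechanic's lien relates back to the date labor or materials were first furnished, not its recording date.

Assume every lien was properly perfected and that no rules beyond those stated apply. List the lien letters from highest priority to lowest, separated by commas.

First, effective dates: A's effective date is 2/5/2017, when work began; C was recorded 37 days after the deed — beyond 20 days — so no relation-back applies.
By effective date, earliest first: D (8/22/2016), A (2/5/2017), B (8/27/2017), C (2/7/2018).

D, A, B, C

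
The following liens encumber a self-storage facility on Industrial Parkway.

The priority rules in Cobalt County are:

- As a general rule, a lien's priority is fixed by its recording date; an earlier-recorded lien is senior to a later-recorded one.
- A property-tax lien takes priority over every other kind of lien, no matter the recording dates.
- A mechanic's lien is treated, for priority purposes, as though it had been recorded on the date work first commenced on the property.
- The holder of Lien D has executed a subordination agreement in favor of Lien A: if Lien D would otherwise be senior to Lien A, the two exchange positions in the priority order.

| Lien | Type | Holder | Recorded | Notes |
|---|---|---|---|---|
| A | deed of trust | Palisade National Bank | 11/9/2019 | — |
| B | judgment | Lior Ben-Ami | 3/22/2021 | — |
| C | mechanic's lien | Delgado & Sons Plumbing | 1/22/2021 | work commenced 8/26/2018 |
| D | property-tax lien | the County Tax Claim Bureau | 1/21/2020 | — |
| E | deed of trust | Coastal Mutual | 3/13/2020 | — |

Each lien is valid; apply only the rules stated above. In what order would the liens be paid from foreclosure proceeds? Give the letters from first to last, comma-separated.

First, effective dates: C relates back to 8/26/2018 (work commenced).
D, as a property-tax lien, has superpriority and ranks first.
Remaining liens by effective date: C (8/26/2018), A (11/9/2019), E (3/13/2020), B (3/22/2021).
Because D would otherwise rank above A, the subordination swaps them.

A, C, D, E, B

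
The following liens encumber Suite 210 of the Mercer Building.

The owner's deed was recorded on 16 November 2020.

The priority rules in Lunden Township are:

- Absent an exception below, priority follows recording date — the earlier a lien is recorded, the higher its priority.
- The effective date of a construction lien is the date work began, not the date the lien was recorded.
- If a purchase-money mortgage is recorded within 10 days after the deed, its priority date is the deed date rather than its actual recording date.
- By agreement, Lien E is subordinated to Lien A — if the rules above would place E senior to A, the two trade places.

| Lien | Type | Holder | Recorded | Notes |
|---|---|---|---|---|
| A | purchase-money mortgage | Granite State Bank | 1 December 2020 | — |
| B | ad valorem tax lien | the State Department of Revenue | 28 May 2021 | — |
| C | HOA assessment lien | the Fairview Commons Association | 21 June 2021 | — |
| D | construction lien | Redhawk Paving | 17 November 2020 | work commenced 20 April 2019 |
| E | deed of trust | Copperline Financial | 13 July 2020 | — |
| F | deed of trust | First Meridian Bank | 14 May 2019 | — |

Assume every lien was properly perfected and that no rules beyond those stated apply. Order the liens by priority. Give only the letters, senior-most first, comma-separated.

D, F, A, E, B, C

Adjusting effective dates: A was recorded 15 days after the deed — beyond 10 days — so no relation-back applies; D is treated as recorded 20 April 2019, the work-commencement date.
Sorted by effective date: D (20 April 2019), F (14 May 2019), E (13 July 2020), A (1 December 2020), B (28 May 2021), C (21 June 2021).
E is senior to A before the subordination, so the two trade places.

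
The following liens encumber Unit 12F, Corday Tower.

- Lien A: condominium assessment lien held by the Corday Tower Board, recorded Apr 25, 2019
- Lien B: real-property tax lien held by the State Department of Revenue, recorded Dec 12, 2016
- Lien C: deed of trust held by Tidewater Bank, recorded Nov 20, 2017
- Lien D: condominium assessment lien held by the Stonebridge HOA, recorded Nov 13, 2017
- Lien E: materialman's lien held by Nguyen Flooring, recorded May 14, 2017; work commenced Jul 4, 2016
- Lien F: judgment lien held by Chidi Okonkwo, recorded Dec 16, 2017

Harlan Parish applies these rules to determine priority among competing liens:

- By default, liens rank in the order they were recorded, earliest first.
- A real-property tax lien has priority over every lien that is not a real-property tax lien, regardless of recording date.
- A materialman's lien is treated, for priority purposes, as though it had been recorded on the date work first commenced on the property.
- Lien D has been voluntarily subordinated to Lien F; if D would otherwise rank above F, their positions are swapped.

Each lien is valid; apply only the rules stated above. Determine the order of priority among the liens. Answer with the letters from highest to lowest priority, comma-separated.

First, effective dates: E is treated as recorded Jul 4, 2016, the work-commencement date.
B is a real-property tax lien, so it outranks all other liens regardless of date.
Among the remaining liens, by effective date: E (Jul 4, 2016), D (Nov 13, 2017), C (Nov 20, 2017), F (Dec 16, 2017), A (Apr 25, 2019).
D would otherwise be senior to F, so under the subordination agreement D and F exchange positions.

B, E, F, C, D, A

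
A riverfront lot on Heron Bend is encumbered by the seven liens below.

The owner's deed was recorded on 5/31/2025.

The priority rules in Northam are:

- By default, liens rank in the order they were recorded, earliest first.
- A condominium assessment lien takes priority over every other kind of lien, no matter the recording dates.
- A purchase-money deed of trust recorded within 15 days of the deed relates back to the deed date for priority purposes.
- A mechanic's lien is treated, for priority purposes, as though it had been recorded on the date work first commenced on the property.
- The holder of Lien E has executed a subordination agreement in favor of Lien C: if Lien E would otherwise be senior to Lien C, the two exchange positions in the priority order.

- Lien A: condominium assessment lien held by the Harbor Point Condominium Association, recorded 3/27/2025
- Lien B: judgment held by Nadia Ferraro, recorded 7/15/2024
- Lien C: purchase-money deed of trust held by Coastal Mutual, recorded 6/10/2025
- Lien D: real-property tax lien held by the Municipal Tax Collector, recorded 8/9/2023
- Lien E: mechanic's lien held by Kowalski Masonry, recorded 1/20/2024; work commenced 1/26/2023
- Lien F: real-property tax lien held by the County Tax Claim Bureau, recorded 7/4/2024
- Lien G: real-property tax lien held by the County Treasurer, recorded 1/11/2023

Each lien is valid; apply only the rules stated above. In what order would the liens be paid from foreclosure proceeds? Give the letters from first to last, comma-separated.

A, G, C, D, F, B, E

First, effective dates: C was recorded within the 15-day window, so its effective date is the deed date 5/31/2025; E's effective date is 1/26/2023, when work began.
A is a condominium assessment lien and takes priority over every other lien.
Remaining liens by effective date: G (1/11/2023), E (1/26/2023), D (8/9/2023), F (7/4/2024), B (7/15/2024), C (5/31/2025).
E is senior to C before the subordination, so the two trade places.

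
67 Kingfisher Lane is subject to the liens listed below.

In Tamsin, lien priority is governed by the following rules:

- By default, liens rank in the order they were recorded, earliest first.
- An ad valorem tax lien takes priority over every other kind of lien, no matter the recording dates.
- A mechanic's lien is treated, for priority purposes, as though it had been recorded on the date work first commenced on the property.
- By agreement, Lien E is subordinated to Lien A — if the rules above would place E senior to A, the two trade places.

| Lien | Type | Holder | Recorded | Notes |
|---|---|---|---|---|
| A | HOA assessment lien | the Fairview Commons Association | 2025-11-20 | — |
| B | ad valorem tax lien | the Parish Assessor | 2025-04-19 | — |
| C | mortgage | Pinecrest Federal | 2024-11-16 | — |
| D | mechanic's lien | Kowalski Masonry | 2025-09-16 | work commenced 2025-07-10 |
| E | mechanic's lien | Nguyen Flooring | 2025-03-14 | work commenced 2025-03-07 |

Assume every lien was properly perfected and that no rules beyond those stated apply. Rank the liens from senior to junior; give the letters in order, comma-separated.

B, C, A, D, E

Adjusting effective dates: D relates back to 2025-07-10 (work commenced); E is treated as recorded 2025-03-07, the work-commencement date.
B is an ad valorem tax lien and takes priority over every other lien.
Among the remaining liens, by effective date: C (2024-11-16), E (2025-03-07), D (2025-07-10), A (2025-11-20).
E would otherwise be senior to A, so under the subordination agreement E and A exchange positions.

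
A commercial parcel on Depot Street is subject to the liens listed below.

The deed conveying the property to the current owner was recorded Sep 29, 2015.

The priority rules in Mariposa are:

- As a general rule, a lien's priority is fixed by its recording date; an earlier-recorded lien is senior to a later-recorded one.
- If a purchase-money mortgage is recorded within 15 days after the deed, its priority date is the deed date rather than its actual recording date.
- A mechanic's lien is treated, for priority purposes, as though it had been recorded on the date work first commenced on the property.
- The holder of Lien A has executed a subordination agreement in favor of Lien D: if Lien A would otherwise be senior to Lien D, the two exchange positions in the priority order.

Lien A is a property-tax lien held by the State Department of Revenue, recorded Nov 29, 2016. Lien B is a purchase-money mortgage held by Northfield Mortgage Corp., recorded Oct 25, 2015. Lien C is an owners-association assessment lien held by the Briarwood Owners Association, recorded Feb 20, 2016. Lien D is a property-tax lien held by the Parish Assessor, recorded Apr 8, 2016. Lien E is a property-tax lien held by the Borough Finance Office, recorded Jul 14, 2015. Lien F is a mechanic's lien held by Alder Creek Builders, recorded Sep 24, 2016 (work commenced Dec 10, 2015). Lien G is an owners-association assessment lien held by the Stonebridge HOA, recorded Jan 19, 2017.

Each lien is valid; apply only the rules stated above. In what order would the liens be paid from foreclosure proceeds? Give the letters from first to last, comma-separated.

E, B, F, C, D, A, G

Adjusting effective dates: B missed the 15-day window (26 days after the deed), so its recording date stands; F is treated as recorded Dec 10, 2015, the work-commencement date.
By effective date: E (Jul 14, 2015), B (Oct 25, 2015), F (Dec 10, 2015), C (Feb 20, 2016), D (Apr 8, 2016), A (Nov 29, 2016), G (Jan 19, 2017).
A already ranks below D; the subordination has no effect.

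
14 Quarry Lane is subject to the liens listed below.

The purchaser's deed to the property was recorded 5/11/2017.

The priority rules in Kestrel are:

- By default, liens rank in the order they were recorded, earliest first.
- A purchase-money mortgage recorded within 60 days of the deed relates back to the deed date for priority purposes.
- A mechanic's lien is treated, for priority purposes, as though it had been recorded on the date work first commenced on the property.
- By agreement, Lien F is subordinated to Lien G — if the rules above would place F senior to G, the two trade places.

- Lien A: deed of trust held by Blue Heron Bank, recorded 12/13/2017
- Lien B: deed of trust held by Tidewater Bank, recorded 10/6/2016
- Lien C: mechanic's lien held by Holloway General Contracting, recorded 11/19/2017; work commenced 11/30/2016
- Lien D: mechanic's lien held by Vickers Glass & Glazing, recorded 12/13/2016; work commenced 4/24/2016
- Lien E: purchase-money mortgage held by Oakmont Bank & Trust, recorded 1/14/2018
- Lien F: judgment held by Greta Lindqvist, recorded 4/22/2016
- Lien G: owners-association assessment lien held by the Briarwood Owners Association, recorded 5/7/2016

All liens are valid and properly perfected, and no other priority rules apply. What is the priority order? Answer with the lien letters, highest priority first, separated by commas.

Effective dates: C is treated as recorded 11/30/2016, the work-commencement date; D relates back to 4/24/2016 (work commenced); E was recorded 248 days after the deed, outside the 60-day window, so it keeps its recording date.
By effective date: F (4/22/2016), D (4/24/2016), G (5/7/2016), B (10/6/2016), C (11/30/2016), A (12/13/2017), E (1/14/2018).
Because F would otherwise rank above G, the subordination swaps them.

G, D, F, B, C, A, E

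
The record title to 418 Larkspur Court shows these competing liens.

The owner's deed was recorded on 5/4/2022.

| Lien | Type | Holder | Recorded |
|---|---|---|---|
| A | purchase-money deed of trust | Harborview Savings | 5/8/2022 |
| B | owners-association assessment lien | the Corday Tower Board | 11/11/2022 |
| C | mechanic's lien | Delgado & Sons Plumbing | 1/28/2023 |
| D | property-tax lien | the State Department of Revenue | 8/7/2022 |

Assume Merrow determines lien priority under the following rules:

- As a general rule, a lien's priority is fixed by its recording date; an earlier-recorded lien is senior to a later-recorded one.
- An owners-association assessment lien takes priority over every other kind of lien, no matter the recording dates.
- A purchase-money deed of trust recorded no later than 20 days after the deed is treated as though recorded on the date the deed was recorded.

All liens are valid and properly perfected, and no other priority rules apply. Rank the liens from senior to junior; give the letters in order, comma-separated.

Adjusting effective dates: A was recorded within the 20-day window, so its effective date is the deed date 5/4/2022.
B, as an owners-association assessment lien, has superpriority and ranks first.
Ordering the rest by effective date: A (5/4/2022), D (8/7/2022), C (1/28/2023).

B, A, D, C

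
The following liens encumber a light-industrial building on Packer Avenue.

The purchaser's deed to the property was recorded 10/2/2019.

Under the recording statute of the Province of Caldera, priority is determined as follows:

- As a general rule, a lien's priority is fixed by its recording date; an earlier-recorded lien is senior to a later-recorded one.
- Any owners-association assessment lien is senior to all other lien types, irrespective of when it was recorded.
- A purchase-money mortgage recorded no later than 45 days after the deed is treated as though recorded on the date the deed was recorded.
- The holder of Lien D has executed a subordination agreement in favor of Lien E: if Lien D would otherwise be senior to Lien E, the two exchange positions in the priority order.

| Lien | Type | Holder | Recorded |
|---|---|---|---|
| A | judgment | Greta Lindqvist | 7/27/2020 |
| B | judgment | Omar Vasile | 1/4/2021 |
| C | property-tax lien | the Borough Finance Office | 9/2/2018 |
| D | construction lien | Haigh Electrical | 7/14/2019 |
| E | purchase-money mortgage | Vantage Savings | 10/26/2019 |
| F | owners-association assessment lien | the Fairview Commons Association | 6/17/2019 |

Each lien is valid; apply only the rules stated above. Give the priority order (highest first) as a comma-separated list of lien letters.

F, C, E, D, A, B

Effective dates: E relates back to the deed date 10/2/2019.
F is an owners-association assessment lien, so it outranks all other liens regardless of date.
The other liens, earliest effective date first: C (9/2/2018), D (7/14/2019), E (10/2/2019), A (7/27/2020), B (1/4/2021).
D would otherwise be senior to E, so under the subordination agreement D and E exchange positions.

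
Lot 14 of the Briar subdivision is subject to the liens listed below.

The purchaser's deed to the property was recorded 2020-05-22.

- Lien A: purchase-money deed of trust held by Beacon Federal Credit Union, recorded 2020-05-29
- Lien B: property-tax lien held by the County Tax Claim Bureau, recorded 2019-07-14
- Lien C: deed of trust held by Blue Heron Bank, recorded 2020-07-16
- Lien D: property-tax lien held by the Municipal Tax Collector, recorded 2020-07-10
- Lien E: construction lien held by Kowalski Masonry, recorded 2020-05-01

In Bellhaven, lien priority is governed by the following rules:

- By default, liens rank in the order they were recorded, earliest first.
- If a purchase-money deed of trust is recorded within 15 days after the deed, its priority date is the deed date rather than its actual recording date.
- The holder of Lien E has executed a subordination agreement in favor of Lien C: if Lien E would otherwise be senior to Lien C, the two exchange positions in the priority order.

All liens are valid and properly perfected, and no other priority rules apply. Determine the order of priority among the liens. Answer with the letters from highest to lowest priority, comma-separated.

Adjusting effective dates: A relates back to the deed date 2020-05-22.
Sorted by effective date: B (2019-07-14), E (2020-05-01), A (2020-05-22), D (2020-07-10), C (2020-07-16).
E would otherwise be senior to C, so under the subordination agreement E and C exchange positions.

B, C, A, D, E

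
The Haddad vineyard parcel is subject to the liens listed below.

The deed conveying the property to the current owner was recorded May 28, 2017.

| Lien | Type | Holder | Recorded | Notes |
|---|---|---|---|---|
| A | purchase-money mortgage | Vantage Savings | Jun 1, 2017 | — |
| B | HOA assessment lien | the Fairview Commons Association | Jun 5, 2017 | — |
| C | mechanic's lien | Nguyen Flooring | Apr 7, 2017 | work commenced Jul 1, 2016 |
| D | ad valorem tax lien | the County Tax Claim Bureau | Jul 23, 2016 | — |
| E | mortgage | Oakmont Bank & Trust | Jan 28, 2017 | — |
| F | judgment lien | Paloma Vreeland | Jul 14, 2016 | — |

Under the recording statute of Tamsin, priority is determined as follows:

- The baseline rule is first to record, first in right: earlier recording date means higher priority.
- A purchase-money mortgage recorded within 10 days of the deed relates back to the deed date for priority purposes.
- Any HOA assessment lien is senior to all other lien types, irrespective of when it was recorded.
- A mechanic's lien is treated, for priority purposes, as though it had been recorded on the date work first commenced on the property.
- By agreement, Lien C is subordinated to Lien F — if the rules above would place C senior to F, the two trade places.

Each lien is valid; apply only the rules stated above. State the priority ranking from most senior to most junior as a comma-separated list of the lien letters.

B, F, C, D, E, A

Effective dates after the stated exceptions: A was recorded within the 10-day window, so its effective date is the deed date May 28, 2017; C relates back to Jul 1, 2016 (work commenced).
B is an HOA assessment lien, so it outranks all other liens regardless of date.
Ordering the rest by effective date: C (Jul 1, 2016), F (Jul 14, 2016), D (Jul 23, 2016), E (Jan 28, 2017), A (May 28, 2017).
C is senior to F before the subordination, so the two trade places.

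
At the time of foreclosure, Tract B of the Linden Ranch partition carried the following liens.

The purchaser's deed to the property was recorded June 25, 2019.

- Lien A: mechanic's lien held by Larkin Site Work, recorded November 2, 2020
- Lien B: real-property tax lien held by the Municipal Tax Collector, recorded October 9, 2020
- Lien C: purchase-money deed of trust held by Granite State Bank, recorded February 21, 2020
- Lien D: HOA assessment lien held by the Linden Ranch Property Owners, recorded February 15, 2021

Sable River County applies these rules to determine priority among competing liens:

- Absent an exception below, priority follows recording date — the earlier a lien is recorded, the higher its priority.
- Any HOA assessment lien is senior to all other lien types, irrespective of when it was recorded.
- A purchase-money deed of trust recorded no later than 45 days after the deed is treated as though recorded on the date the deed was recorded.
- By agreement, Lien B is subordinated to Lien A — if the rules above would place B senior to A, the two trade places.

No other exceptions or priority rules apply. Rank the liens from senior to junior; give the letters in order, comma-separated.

Adjusting effective dates: C missed the 45-day window (241 days after the deed), so its recording date stands.
D, as an HOA assessment lien, has superpriority and ranks first.
Remaining liens by effective date: C (February 21, 2020), B (October 9, 2020), A (November 2, 2020).
B is senior to A before the subordination, so the two trade places.

D, C, A, B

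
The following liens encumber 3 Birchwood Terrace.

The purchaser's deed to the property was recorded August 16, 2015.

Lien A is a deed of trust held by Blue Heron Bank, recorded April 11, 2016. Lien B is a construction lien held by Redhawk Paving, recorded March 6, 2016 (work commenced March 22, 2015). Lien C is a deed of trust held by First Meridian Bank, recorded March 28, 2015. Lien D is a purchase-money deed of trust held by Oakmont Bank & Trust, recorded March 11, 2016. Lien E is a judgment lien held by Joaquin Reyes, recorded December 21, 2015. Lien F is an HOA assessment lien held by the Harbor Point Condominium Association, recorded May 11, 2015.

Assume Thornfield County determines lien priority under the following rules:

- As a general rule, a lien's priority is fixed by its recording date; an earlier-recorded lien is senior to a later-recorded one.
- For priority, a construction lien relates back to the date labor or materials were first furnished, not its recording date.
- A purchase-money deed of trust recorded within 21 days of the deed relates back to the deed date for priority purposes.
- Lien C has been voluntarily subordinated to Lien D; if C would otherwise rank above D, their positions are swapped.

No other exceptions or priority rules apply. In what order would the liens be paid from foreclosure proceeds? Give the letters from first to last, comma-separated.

Effective dates: B is treated as recorded March 22, 2015, the work-commencement date; D missed the 21-day window (208 days after the deed), so its recording date stands.
By effective date: B (March 22, 2015), C (March 28, 2015), F (May 11, 2015), E (December 21, 2015), D (March 11, 2016), A (April 11, 2016).
Because C would otherwise rank above D, the subordination swaps them.

B, D, F, E, C, A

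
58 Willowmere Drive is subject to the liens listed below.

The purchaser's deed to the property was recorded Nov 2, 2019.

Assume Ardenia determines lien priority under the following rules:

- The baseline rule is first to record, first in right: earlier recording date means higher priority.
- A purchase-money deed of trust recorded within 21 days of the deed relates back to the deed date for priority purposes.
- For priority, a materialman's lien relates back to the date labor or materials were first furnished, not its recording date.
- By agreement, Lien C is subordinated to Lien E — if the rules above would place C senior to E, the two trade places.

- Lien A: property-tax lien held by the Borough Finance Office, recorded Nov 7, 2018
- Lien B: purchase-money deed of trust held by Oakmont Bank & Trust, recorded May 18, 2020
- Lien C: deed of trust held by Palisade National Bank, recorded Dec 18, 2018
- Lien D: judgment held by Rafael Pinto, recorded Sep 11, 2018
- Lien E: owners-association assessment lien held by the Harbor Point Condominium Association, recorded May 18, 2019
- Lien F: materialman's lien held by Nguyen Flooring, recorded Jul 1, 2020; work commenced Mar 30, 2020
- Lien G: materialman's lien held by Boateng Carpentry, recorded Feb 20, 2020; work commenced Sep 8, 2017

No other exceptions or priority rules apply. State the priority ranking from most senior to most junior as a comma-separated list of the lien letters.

Effective dates: B missed the 21-day window (198 days after the deed), so its recording date stands; F is treated as recorded Mar 30, 2020, the work-commencement date; G is treated as recorded Sep 8, 2017, the work-commencement date.
Sorted by effective date: G (Sep 8, 2017), D (Sep 11, 2018), A (Nov 7, 2018), C (Dec 18, 2018), E (May 18, 2019), F (Mar 30, 2020), B (May 18, 2020).
C would otherwise be senior to E, so under the subordination agreement C and E exchange positions.

G, D, A, E, C, F, B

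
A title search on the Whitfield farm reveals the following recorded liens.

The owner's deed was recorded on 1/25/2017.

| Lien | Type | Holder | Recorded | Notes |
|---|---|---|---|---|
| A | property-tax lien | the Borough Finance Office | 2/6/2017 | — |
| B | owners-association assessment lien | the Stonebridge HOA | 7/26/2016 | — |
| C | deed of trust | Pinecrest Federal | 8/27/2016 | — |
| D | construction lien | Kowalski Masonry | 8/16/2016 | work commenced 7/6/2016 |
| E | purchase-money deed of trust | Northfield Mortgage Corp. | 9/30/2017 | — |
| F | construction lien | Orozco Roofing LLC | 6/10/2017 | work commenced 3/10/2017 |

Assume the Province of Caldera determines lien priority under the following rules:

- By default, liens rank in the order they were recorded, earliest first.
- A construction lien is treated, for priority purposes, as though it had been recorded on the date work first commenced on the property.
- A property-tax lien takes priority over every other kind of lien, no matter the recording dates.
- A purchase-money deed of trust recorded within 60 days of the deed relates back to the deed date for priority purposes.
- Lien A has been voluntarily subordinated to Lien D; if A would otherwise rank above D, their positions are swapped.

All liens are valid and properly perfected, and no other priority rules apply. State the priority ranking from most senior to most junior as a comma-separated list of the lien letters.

D, A, B, C, F, E

Effective dates: D relates back to 7/6/2016 (work commenced); E was recorded 248 days after the deed — beyond 60 days — so no relation-back applies; F is treated as recorded 3/10/2017, the work-commencement date.
A is a property-tax lien and takes priority over every other lien.
Ordering the rest by effective date: D (7/6/2016), B (7/26/2016), C (8/27/2016), F (3/10/2017), E (9/30/2017).
The subordination applies — A was senior to D — so A and D swap.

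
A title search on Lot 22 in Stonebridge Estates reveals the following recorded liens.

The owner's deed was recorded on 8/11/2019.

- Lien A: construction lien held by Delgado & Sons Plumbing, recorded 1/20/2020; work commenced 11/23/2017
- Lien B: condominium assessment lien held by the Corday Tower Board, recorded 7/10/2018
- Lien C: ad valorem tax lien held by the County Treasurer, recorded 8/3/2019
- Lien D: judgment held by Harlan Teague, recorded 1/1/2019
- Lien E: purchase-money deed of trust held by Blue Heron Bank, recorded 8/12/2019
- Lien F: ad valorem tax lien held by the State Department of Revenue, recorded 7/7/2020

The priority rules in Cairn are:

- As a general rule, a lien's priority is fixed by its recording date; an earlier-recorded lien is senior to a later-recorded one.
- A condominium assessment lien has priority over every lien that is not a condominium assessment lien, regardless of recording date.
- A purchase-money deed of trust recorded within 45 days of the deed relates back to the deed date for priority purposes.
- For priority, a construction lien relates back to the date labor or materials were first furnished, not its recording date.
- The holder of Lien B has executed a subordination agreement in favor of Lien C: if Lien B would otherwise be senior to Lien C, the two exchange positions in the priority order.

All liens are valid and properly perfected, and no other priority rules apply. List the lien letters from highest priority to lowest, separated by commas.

First, effective dates: A relates back to 11/23/2017 (work commenced); E was recorded within the 45-day window, so its effective date is the deed date 8/11/2019.
B, as a condominium assessment lien, has superpriority and ranks first.
The other liens, earliest effective date first: A (11/23/2017), D (1/1/2019), C (8/3/2019), E (8/11/2019), F (7/7/2020).
B is senior to C before the subordination, so the two trade places.

C, A, D, B, E, F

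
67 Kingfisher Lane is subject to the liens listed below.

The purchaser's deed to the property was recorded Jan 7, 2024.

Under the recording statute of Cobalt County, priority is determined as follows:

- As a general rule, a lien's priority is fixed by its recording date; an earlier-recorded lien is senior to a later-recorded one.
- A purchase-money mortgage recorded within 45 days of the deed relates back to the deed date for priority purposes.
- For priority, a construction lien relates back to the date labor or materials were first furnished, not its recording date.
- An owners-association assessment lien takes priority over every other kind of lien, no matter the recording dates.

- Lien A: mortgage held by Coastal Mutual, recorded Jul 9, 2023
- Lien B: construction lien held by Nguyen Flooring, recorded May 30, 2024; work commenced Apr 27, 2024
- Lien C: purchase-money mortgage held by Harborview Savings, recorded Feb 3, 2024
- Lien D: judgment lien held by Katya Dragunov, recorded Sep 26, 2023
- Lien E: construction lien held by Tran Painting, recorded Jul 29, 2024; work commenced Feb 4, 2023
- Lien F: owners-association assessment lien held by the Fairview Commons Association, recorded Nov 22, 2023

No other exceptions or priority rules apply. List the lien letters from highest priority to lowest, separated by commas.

Effective dates after the stated exceptions: B's effective date is Apr 27, 2024, when work began; C was recorded within the 45-day window, so its effective date is the deed date Jan 7, 2024; E relates back to Feb 4, 2023 (work commenced).
F, as an owners-association assessment lien, has superpriority and ranks first.
Remaining liens by effective date: E (Feb 4, 2023), A (Jul 9, 2023), D (Sep 26, 2023), C (Jan 7, 2024), B (Apr 27, 2024).

F, E, A, D, C, B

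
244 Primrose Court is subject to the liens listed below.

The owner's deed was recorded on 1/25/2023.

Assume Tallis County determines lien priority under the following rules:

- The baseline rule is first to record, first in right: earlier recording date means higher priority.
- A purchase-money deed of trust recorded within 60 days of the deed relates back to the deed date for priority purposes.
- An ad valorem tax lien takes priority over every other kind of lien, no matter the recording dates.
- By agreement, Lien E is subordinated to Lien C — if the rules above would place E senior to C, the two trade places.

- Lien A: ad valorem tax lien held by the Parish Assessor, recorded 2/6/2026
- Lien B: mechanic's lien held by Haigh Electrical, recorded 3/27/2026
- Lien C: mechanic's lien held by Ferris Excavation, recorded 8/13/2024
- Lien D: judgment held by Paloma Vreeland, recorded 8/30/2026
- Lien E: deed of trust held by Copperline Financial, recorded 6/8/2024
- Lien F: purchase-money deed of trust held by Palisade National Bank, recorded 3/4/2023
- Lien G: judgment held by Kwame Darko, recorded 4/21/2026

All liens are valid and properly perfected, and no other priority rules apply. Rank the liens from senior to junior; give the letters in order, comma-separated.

A, F, C, E, B, G, D

Adjusting effective dates: F's effective date is the deed date, 1/25/2023.
A, as an ad valorem tax lien, has superpriority and ranks first.
Remaining liens by effective date: F (1/25/2023), E (6/8/2024), C (8/13/2024), B (3/27/2026), G (4/21/2026), D (8/30/2026).
The subordination applies — E was senior to C — so E and C swap.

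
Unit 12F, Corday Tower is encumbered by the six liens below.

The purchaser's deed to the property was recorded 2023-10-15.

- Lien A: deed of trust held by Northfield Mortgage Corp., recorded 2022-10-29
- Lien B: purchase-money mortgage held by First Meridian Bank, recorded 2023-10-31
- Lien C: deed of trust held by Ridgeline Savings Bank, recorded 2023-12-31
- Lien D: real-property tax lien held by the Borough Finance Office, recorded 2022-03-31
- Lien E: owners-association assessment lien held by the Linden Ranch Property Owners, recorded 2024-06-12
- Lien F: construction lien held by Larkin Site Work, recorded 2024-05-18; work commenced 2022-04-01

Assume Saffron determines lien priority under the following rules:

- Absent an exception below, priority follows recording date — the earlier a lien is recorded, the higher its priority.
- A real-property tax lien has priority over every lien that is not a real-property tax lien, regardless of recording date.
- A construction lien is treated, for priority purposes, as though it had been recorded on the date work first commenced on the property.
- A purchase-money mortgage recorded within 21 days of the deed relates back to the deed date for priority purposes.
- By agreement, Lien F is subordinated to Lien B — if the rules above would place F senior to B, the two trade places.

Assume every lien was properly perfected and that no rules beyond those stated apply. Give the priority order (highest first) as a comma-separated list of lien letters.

First, effective dates: B relates back to the deed date 2023-10-15; F's effective date is 2022-04-01, when work began.
D is a real-property tax lien, so it outranks all other liens regardless of date.
The other liens, earliest effective date first: F (2022-04-01), A (2022-10-29), B (2023-10-15), C (2023-12-31), E (2024-06-12).
The subordination applies — F was senior to B — so F and B swap.

D, B, A, F, C, E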